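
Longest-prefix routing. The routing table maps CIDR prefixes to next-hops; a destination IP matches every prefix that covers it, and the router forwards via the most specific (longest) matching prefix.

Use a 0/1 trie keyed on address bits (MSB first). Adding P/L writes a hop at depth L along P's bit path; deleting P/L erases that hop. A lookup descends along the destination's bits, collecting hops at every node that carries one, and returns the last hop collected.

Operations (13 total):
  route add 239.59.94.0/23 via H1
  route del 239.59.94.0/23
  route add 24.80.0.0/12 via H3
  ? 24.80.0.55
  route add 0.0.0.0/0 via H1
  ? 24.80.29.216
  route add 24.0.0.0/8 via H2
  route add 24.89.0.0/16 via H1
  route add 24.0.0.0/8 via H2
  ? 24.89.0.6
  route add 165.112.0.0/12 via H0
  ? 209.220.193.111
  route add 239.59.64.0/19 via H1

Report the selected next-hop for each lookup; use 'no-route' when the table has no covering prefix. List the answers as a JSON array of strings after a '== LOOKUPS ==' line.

Trace:
  + 239.59.94.0/23 (H1) depth=23
  del 239.59.94.0/23 (clear depth 23)
  + 24.80.0.0/12 (H3) depth=12
  ? 24.80.0.55  path d0:-→d1:-→d2:-→d3:-→d4:-→d5:-→d6:-→d7:-→d8:-→d9:-→d10:-→d11:-→d12:H3  best=H3
  + 0.0.0.0/0 (H1) depth=0
  ? 24.80.29.216  path d0:H1→d1:-→d2:-→d3:-→d4:-→d5:-→d6:-→d7:-→d8:-→d9:-→d10:-→d11:-→d12:H3  best=H3
  + 24.0.0.0/8 (H2) depth=8
  + 24.89.0.0/16 (H1) depth=16
  + 24.0.0.0/8 (H2) depth=8
  ? 24.89.0.6  path d0:H1→d1:-→d2:-→d3:-→d4:-→d5:-→d6:-→d7:-→d8:H2→d9:-→d10:-→d11:-→d12:H3→d13:-→d14:-→d15:-→d16:H1  best=H1
  + 165.112.0.0/12 (H0) depth=12
  ? 209.220.193.111  path d0:H1→d1:-→d2:-  best=H1
  + 239.59.64.0/19 (H1) depth=19

== LOOKUPS ==
["H3","H3","H1","H1"]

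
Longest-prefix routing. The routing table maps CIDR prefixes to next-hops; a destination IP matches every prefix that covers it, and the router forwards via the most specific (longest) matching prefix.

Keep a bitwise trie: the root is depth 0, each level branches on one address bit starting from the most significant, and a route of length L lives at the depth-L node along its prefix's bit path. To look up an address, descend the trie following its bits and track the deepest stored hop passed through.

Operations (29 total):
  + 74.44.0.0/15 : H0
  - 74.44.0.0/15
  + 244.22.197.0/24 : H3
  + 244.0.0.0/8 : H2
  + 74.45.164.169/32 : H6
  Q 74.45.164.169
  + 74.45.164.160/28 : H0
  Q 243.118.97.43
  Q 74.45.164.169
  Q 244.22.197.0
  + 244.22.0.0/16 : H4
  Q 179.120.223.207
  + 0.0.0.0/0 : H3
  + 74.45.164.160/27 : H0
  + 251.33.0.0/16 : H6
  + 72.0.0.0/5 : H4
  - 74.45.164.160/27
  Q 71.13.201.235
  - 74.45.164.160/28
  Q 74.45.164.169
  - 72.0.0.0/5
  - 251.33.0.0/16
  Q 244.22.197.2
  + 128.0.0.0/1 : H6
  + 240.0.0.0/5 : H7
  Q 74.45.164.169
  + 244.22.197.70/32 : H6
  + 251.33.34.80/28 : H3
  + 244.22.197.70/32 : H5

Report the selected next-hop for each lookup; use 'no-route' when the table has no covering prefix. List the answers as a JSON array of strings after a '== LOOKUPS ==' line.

Process each operation:
  + 74.44.0.0/15 (H0) depth=15
  - 74.44.0.0/15 clear@15
  + 244.22.197.0/24 (H3) depth=24
  + 244.0.0.0/8 (H2) depth=8
  + 74.45.164.169/32 (H6) depth=32
  lookup 74.45.164.169: bits 01001010001011011010010010101001 walk d0:-→d1:-→d2:-→d3:-→d4:-→d5:-→d6:-→d7:-→d8:-→d9:-→d10:-→d11:-→d12:-→d13:-→d14:-→d15:-→d16:-→d17:-→d18:-→d19:-→d20:-→d21:-→d22:-→d23:-→d24:-→d25:-→d26:-→d27:-→d28:-→d29:-→d30:-→d31:-→d32:H6 -> H6
  + 74.45.164.160/28 (H0) depth=28
  lookup 243.118.97.43: bits 11110 walk d0:-→d1:-→d2:-→d3:-→d4:-→d5:- -> no-route
  lookup 74.45.164.169: bits 01001010001011011010010010101001 walk d0:-→d1:-→d2:-→d3:-→d4:-→d5:-→d6:-→d7:-→d8:-→d9:-→d10:-→d11:-→d12:-→d13:-→d14:-→d15:-→d16:-→d17:-→d18:-→d19:-→d20:-→d21:-→d22:-→d23:-→d24:-→d25:-→d26:-→d27:-→d28:H0→d29:-→d30:-→d31:-→d32:H6 -> H6
  lookup 244.22.197.0: bits 111101000001011011000101 walk d0:-→d1:-→d2:-→d3:-→d4:-→d5:-→d6:-→d7:-→d8:H2→d9:-→d10:-→d11:-→d12:-→d13:-→d14:-→d15:-→d16:-→d17:-→d18:-→d19:-→d20:-→d21:-→d22:-→d23:-→d24:H3 -> H3
  + 244.22.0.0/16 (H4) depth=16
  lookup 179.120.223.207: bits 1 walk d0:-→d1:- -> no-route
  + 0.0.0.0/0 (H3) depth=0
  + 74.45.164.160/27 (H0) depth=27
  + 251.33.0.0/16 (H6) depth=16
  + 72.0.0.0/5 (H4) depth=5
  - 74.45.164.160/27 clear@27
  lookup 71.13.201.235: bits 0100 walk d0:H3→d1:-→d2:-→d3:-→d4:- -> H3
  - 74.45.164.160/28 clear@28
  lookup 74.45.164.169: bits 01001010001011011010010010101001 walk d0:H3→d1:-→d2:-→d3:-→d4:-→d5:H4→d6:-→d7:-→d8:-→d9:-→d10:-→d11:-→d12:-→d13:-→d14:-→d15:-→d16:-→d17:-→d18:-→d19:-→d20:-→d21:-→d22:-→d23:-→d24:-→d25:-→d26:-→d27:-→d28:-→d29:-→d30:-→d31:-→d32:H6 -> H6
  - 72.0.0.0/5 clear@5
  - 251.33.0.0/16 clear@16
  lookup 244.22.197.2: bits 111101000001011011000101 walk d0:H3→d1:-→d2:-→d3:-→d4:-→d5:-→d6:-→d7:-→d8:H2→d9:-→d10:-→d11:-→d12:-→d13:-→d14:-→d15:-→d16:H4→d17:-→d18:-→d19:-→d20:-→d21:-→d22:-→d23:-→d24:H3 -> H3
  + 128.0.0.0/1 (H6) depth=1
  + 240.0.0.0/5 (H7) depth=5
  lookup 74.45.164.169: bits 01001010001011011010010010101001 walk d0:H3→d1:-→d2:-→d3:-→d4:-→d5:-→d6:-→d7:-→d8:-→d9:-→d10:-→d11:-→d12:-→d13:-→d14:-→d15:-→d16:-→d17:-→d18:-→d19:-→d20:-→d21:-→d22:-→d23:-→d24:-→d25:-→d26:-→d27:-→d28:-→d29:-→d30:-→d31:-→d32:H6 -> H6
  + 244.22.197.70/32 (H6) depth=32
  + 251.33.34.80/28 (H3) depth=28
  + 244.22.197.70/32 (H5) depth=32

== LOOKUPS ==
["H6","no-route","H6","H3","no-route","H3","H6","H3","H6"]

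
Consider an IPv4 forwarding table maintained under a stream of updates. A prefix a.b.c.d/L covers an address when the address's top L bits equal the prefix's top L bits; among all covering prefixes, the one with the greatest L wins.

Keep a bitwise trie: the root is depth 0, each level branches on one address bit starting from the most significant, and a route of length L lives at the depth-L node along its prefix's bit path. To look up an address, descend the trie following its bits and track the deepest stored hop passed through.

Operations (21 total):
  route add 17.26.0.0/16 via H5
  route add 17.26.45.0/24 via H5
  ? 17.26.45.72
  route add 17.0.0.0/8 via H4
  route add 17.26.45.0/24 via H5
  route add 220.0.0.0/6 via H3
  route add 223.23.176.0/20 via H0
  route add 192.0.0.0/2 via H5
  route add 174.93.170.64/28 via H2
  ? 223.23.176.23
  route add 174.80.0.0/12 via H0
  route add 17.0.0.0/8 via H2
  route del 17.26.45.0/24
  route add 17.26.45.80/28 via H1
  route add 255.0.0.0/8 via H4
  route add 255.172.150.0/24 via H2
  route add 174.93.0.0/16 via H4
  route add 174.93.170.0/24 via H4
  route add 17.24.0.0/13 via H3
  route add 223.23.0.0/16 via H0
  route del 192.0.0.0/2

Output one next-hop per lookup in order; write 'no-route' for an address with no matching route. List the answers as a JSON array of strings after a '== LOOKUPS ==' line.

Apply in order:
  + 17.26.0.0/16 (H5) depth=16
  + 17.26.45.0/24 (H5) depth=24
  lookup 17.26.45.72: bits 000100010001101000101101 walk d0:-→d1:-→d2:-→d3:-→d4:-→d5:-→d6:-→d7:-→d8:-→d9:-→d10:-→d11:-→d12:-→d13:-→d14:-→d15:-→d16:H5→d17:-→d18:-→d19:-→d20:-→d21:-→d22:-→d23:-→d24:H5 -> H5
  + 17.0.0.0/8 (H4) depth=8
  + 17.26.45.0/24 (H5) depth=24
  + 220.0.0.0/6 (H3) depth=6
  + 223.23.176.0/20 (H0) depth=20
  + 192.0.0.0/2 (H5) depth=2
  + 174.93.170.64/28 (H2) depth=28
  lookup 223.23.176.23: bits 11011111000101111011 walk d0:-→d1:-→d2:H5→d3:-→d4:-→d5:-→d6:H3→d7:-→d8:-→d9:-→d10:-→d11:-→d12:-→d13:-→d14:-→d15:-→d16:-→d17:-→d18:-→d19:-→d20:H0 -> H0
  + 174.80.0.0/12 (H0) depth=12
  + 17.0.0.0/8 (H2) depth=8
  - 17.26.45.0/24 clear@24
  + 17.26.45.80/28 (H1) depth=28
  + 255.0.0.0/8 (H4) depth=8
  + 255.172.150.0/24 (H2) depth=24
  + 174.93.0.0/16 (H4) depth=16
  + 174.93.170.0/24 (H4) depth=24
  + 17.24.0.0/13 (H3) depth=13
  + 223.23.0.0/16 (H0) depth=16
  - 192.0.0.0/2 clear@2

== LOOKUPS ==
["H5","H0"]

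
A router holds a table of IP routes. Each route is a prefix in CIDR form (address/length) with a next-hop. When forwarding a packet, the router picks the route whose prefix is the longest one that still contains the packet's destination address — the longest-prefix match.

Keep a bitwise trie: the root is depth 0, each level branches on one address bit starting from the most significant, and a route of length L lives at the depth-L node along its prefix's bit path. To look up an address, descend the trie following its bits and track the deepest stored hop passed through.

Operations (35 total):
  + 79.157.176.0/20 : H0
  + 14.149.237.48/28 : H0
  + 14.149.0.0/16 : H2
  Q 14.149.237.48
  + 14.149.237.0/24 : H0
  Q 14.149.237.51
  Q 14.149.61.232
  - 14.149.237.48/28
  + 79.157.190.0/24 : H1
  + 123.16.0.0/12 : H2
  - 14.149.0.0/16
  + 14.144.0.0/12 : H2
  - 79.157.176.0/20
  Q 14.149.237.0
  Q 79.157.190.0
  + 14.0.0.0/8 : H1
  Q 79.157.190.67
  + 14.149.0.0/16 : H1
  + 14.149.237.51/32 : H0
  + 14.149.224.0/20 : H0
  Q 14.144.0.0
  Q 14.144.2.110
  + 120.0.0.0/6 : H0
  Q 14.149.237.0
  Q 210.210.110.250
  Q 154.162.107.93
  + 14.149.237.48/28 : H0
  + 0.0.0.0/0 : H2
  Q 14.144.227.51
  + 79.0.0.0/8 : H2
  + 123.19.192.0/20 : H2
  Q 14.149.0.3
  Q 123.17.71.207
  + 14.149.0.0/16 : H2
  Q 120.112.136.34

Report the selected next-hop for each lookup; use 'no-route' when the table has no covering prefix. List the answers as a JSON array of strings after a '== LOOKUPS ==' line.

Process each operation:
  add 79.157.176.0/20 -> H0 at depth 20
  add 14.149.237.48/28 -> H0 at depth 28
  add 14.149.0.0/16 -> H2 at depth 16
  Q 14.149.237.48: descend 0000111010010101111011010011 ; hops seen [H2,H0] ; pick H0
  add 14.149.237.0/24 -> H0 at depth 24
  Q 14.149.237.51: descend 0000111010010101111011010011 ; hops seen [H2,H0,H0] ; pick H0
  Q 14.149.61.232: descend 0000111010010101 ; hops seen [H2] ; pick H2
  - 14.149.237.48/28 clear@28
  add 79.157.190.0/24 -> H1 at depth 24
  add 123.16.0.0/12 -> H2 at depth 12
  - 14.149.0.0/16 clear@16
  add 14.144.0.0/12 -> H2 at depth 12
  - 79.157.176.0/20 clear@20
  Q 14.149.237.0: descend 00001110100101011110110100 ; hops seen [H2,H0] ; pick H0
  Q 79.157.190.0: descend 010011111001110110111110 ; hops seen [H1] ; pick H1
  add 14.0.0.0/8 -> H1 at depth 8
  Q 79.157.190.67: descend 010011111001110110111110 ; hops seen [H1] ; pick H1
  add 14.149.0.0/16 -> H1 at depth 16
  add 14.149.237.51/32 -> H0 at depth 32
  add 14.149.224.0/20 -> H0 at depth 20
  Q 14.144.0.0: descend 0000111010010 ; hops seen [H1,H2] ; pick H2
  Q 14.144.2.110: descend 0000111010010 ; hops seen [H1,H2] ; pick H2
  add 120.0.0.0/6 -> H0 at depth 6
  Q 14.149.237.0: descend 00001110100101011110110100 ; hops seen [H1,H2,H1,H0,H0] ; pick H0
  Q 210.210.110.250: descend ε ; hops seen [∅] ; pick no-route
  Q 154.162.107.93: descend ε ; hops seen [∅] ; pick no-route
  add 14.149.237.48/28 -> H0 at depth 28
  add 0.0.0.0/0 -> H2 at depth 0
  Q 14.144.227.51: descend 0000111010010 ; hops seen [H2,H1,H2] ; pick H2
  add 79.0.0.0/8 -> H2 at depth 8
  add 123.19.192.0/20 -> H2 at depth 20
  Q 14.149.0.3: descend 0000111010010101 ; hops seen [H2,H1,H2,H1] ; pick H1
  Q 123.17.71.207: descend 01111011000100 ; hops seen [H2,H0,H2] ; pick H2
  add 14.149.0.0/16 -> H2 at depth 16
  Q 120.112.136.34: descend 011110 ; hops seen [H2,H0] ; pick H0

== LOOKUPS ==
["H0","H0","H2","H0","H1","H1","H2","H2","H0","no-route","no-route","H2","H1","H2","H0"]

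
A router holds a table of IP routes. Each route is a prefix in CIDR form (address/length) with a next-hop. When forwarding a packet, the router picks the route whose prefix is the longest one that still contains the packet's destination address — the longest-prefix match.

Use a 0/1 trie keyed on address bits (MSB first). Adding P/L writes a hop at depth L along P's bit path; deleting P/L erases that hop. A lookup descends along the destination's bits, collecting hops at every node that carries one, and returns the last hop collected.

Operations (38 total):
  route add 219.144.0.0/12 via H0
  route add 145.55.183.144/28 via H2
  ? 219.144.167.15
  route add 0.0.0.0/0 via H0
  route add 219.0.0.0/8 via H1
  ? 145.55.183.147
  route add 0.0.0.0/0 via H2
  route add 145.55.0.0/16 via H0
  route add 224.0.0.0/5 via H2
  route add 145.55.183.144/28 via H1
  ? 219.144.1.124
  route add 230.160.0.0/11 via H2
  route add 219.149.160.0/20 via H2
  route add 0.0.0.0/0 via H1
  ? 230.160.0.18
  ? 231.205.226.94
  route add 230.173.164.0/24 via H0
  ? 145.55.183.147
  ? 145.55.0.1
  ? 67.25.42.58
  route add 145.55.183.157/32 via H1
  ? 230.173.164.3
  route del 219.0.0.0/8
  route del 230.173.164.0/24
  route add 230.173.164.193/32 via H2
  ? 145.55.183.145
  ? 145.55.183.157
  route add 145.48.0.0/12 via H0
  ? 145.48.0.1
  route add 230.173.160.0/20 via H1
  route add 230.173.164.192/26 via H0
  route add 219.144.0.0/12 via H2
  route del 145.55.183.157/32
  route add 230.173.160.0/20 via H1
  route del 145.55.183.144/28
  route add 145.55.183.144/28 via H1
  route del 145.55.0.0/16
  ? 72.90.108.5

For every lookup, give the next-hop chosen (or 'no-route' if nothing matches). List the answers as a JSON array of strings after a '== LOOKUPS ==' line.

Process each operation:
  add 219.144.0.0/12 -> H0 at depth 12
  add 145.55.183.144/28 -> H2 at depth 28
  ? 219.144.167.15  path d0:-→d1:-→d2:-→d3:-→d4:-→d5:-→d6:-→d7:-→d8:-→d9:-→d10:-→d11:-→d12:H0  best=H0
  add 0.0.0.0/0 -> H0 at depth 0
  add 219.0.0.0/8 -> H1 at depth 8
  ? 145.55.183.147  path d0:H0→d1:-→d2:-→d3:-→d4:-→d5:-→d6:-→d7:-→d8:-→d9:-→d10:-→d11:-→d12:-→d13:-→d14:-→d15:-→d16:-→d17:-→d18:-→d19:-→d20:-→d21:-→d22:-→d23:-→d24:-→d25:-→d26:-→d27:-→d28:H2  best=H2
  add 0.0.0.0/0 -> H2 at depth 0
  add 145.55.0.0/16 -> H0 at depth 16
  add 224.0.0.0/5 -> H2 at depth 5
  add 145.55.183.144/28 -> H1 at depth 28
  ? 219.144.1.124  path d0:H2→d1:-→d2:-→d3:-→d4:-→d5:-→d6:-→d7:-→d8:H1→d9:-→d10:-→d11:-→d12:H0  best=H0
  add 230.160.0.0/11 -> H2 at depth 11
  add 219.149.160.0/20 -> H2 at depth 20
  add 0.0.0.0/0 -> H1 at depth 0
  ? 230.160.0.18  path d0:H1→d1:-→d2:-→d3:-→d4:-→d5:H2→d6:-→d7:-→d8:-→d9:-→d10:-→d11:H2  best=H2
  ? 231.205.226.94  path d0:H1→d1:-→d2:-→d3:-→d4:-→d5:H2→d6:-→d7:-  best=H2
  add 230.173.164.0/24 -> H0 at depth 24
  ? 145.55.183.147  path d0:H1→d1:-→d2:-→d3:-→d4:-→d5:-→d6:-→d7:-→d8:-→d9:-→d10:-→d11:-→d12:-→d13:-→d14:-→d15:-→d16:H0→d17:-→d18:-→d19:-→d20:-→d21:-→d22:-→d23:-→d24:-→d25:-→d26:-→d27:-→d28:H1  best=H1
  ? 145.55.0.1  path d0:H1→d1:-→d2:-→d3:-→d4:-→d5:-→d6:-→d7:-→d8:-→d9:-→d10:-→d11:-→d12:-→d13:-→d14:-→d15:-→d16:H0  best=H0
  ? 67.25.42.58  path d0:H1  best=H1
  add 145.55.183.157/32 -> H1 at depth 32
  ? 230.173.164.3  path d0:H1→d1:-→d2:-→d3:-→d4:-→d5:H2→d6:-→d7:-→d8:-→d9:-→d10:-→d11:H2→d12:-→d13:-→d14:-→d15:-→d16:-→d17:-→d18:-→d19:-→d20:-→d21:-→d22:-→d23:-→d24:H0  best=H0
  del 219.0.0.0/8 (clear depth 8)
  del 230.173.164.0/24 (clear depth 24)
  add 230.173.164.193/32 -> H2 at depth 32
  ? 145.55.183.145  path d0:H1→d1:-→d2:-→d3:-→d4:-→d5:-→d6:-→d7:-→d8:-→d9:-→d10:-→d11:-→d12:-→d13:-→d14:-→d15:-→d16:H0→d17:-→d18:-→d19:-→d20:-→d21:-→d22:-→d23:-→d24:-→d25:-→d26:-→d27:-→d28:H1  best=H1
  ? 145.55.183.157  path d0:H1→d1:-→d2:-→d3:-→d4:-→d5:-→d6:-→d7:-→d8:-→d9:-→d10:-→d11:-→d12:-→d13:-→d14:-→d15:-→d16:H0→d17:-→d18:-→d19:-→d20:-→d21:-→d22:-→d23:-→d24:-→d25:-→d26:-→d27:-→d28:H1→d29:-→d30:-→d31:-→d32:H1  best=H1
  add 145.48.0.0/12 -> H0 at depth 12
  ? 145.48.0.1  path d0:H1→d1:-→d2:-→d3:-→d4:-→d5:-→d6:-→d7:-→d8:-→d9:-→d10:-→d11:-→d12:H0→d13:-  best=H0
  add 230.173.160.0/20 -> H1 at depth 20
  add 230.173.164.192/26 -> H0 at depth 26
  add 219.144.0.0/12 -> H2 at depth 12
  del 145.55.183.157/32 (clear depth 32)
  add 230.173.160.0/20 -> H1 at depth 20
  del 145.55.183.144/28 (clear depth 28)
  add 145.55.183.144/28 -> H1 at depth 28
  del 145.55.0.0/16 (clear depth 16)
  ? 72.90.108.5  path d0:H1  best=H1

== LOOKUPS ==
["H0","H2","H0","H2","H2","H1","H0","H1","H0","H1","H1","H0","H1"]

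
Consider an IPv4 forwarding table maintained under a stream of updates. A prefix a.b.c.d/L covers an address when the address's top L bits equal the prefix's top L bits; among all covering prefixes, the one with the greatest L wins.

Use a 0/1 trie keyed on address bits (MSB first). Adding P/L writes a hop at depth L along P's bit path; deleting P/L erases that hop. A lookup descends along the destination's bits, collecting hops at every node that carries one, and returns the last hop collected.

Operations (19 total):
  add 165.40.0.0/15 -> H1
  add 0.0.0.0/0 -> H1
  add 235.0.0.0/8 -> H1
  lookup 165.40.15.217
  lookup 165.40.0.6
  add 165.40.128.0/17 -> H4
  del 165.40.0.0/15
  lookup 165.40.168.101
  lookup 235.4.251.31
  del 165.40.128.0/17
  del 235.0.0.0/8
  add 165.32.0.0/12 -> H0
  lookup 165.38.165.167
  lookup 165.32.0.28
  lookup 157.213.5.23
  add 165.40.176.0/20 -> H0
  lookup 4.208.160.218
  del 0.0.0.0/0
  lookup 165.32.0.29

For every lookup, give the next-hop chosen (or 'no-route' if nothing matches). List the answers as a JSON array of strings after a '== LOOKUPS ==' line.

Trace:
  + 165.40.0.0/15 (H1) depth=15
  + 0.0.0.0/0 (H1) depth=0
  + 235.0.0.0/8 (H1) depth=8
  ? 165.40.15.217  path d0:H1→d1:-→d2:-→d3:-→d4:-→d5:-→d6:-→d7:-→d8:-→d9:-→d10:-→d11:-→d12:-→d13:-→d14:-→d15:H1  best=H1
  ? 165.40.0.6  path d0:H1→d1:-→d2:-→d3:-→d4:-→d5:-→d6:-→d7:-→d8:-→d9:-→d10:-→d11:-→d12:-→d13:-→d14:-→d15:H1  best=H1
  + 165.40.128.0/17 (H4) depth=17
  - 165.40.0.0/15 clear@15
  ? 165.40.168.101  path d0:H1→d1:-→d2:-→d3:-→d4:-→d5:-→d6:-→d7:-→d8:-→d9:-→d10:-→d11:-→d12:-→d13:-→d14:-→d15:-→d16:-→d17:H4  best=H4
  ? 235.4.251.31  path d0:H1→d1:-→d2:-→d3:-→d4:-→d5:-→d6:-→d7:-→d8:H1  best=H1
  - 165.40.128.0/17 clear@17
  - 235.0.0.0/8 clear@8
  + 165.32.0.0/12 (H0) depth=12
  ? 165.38.165.167  path d0:H1→d1:-→d2:-→d3:-→d4:-→d5:-→d6:-→d7:-→d8:-→d9:-→d10:-→d11:-→d12:H0  best=H0
  ? 165.32.0.28  path d0:H1→d1:-→d2:-→d3:-→d4:-→d5:-→d6:-→d7:-→d8:-→d9:-→d10:-→d11:-→d12:H0  best=H0
  ? 157.213.5.23  path d0:H1→d1:-→d2:-  best=H1
  + 165.40.176.0/20 (H0) depth=20
  ? 4.208.160.218  path d0:H1  best=H1
  - 0.0.0.0/0 clear@0
  ? 165.32.0.29  path d0:-→d1:-→d2:-→d3:-→d4:-→d5:-→d6:-→d7:-→d8:-→d9:-→d10:-→d11:-→d12:H0  best=H0

== LOOKUPS ==
["H1","H1","H4","H1","H0","H0","H1","H1","H0"]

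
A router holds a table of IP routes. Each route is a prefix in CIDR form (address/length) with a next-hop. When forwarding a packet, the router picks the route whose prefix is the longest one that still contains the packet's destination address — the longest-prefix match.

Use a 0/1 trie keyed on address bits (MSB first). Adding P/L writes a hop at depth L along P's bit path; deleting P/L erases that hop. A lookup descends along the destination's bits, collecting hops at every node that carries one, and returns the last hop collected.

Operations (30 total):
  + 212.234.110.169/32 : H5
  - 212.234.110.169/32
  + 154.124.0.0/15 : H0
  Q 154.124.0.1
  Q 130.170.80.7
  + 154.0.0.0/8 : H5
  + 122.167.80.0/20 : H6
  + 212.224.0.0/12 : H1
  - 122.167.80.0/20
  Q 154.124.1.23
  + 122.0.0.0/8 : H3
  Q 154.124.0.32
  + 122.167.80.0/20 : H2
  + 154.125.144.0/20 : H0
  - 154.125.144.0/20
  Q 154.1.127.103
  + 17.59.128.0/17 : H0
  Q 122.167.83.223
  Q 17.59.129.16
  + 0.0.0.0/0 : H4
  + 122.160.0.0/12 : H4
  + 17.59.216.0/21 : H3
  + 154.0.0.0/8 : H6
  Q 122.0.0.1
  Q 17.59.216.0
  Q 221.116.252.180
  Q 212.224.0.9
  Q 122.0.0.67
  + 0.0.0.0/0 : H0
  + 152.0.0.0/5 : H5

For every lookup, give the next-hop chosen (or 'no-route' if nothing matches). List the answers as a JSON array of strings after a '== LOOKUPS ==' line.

Process each operation:
  add 212.234.110.169/32 -> H5 at depth 32
  del 212.234.110.169/32 (clear depth 32)
  add 154.124.0.0/15 -> H0 at depth 15
  lookup 154.124.0.1: bits 100110100111110 walk d0:-→d1:-→d2:-→d3:-→d4:-→d5:-→d6:-→d7:-→d8:-→d9:-→d10:-→d11:-→d12:-→d13:-→d14:-→d15:H0 -> H0
  lookup 130.170.80.7: bits 100 walk d0:-→d1:-→d2:-→d3:- -> no-route
  add 154.0.0.0/8 -> H5 at depth 8
  add 122.167.80.0/20 -> H6 at depth 20
  add 212.224.0.0/12 -> H1 at depth 12
  del 122.167.80.0/20 (clear depth 20)
  lookup 154.124.1.23: bits 100110100111110 walk d0:-→d1:-→d2:-→d3:-→d4:-→d5:-→d6:-→d7:-→d8:H5→d9:-→d10:-→d11:-→d12:-→d13:-→d14:-→d15:H0 -> H0
  add 122.0.0.0/8 -> H3 at depth 8
  lookup 154.124.0.32: bits 100110100111110 walk d0:-→d1:-→d2:-→d3:-→d4:-→d5:-→d6:-→d7:-→d8:H5→d9:-→d10:-→d11:-→d12:-→d13:-→d14:-→d15:H0 -> H0
  add 122.167.80.0/20 -> H2 at depth 20
  add 154.125.144.0/20 -> H0 at depth 20
  del 154.125.144.0/20 (clear depth 20)
  lookup 154.1.127.103: bits 100110100 walk d0:-→d1:-→d2:-→d3:-→d4:-→d5:-→d6:-→d7:-→d8:H5→d9:- -> H5
  add 17.59.128.0/17 -> H0 at depth 17
  lookup 122.167.83.223: bits 01111010101001110101 walk d0:-→d1:-→d2:-→d3:-→d4:-→d5:-→d6:-→d7:-→d8:H3→d9:-→d10:-→d11:-→d12:-→d13:-→d14:-→d15:-→d16:-→d17:-→d18:-→d19:-→d20:H2 -> H2
  lookup 17.59.129.16: bits 00010001001110111 walk d0:-→d1:-→d2:-→d3:-→d4:-→d5:-→d6:-→d7:-→d8:-→d9:-→d10:-→d11:-→d12:-→d13:-→d14:-→d15:-→d16:-→d17:H0 -> H0
  add 0.0.0.0/0 -> H4 at depth 0
  add 122.160.0.0/12 -> H4 at depth 12
  add 17.59.216.0/21 -> H3 at depth 21
  add 154.0.0.0/8 -> H6 at depth 8
  lookup 122.0.0.1: bits 01111010 walk d0:H4→d1:-→d2:-→d3:-→d4:-→d5:-→d6:-→d7:-→d8:H3 -> H3
  lookup 17.59.216.0: bits 000100010011101111011 walk d0:H4→d1:-→d2:-→d3:-→d4:-→d5:-→d6:-→d7:-→d8:-→d9:-→d10:-→d11:-→d12:-→d13:-→d14:-→d15:-→d16:-→d17:H0→d18:-→d19:-→d20:-→d21:H3 -> H3
  lookup 221.116.252.180: bits 1101 walk d0:H4→d1:-→d2:-→d3:-→d4:- -> H4
  lookup 212.224.0.9: bits 110101001110 walk d0:H4→d1:-→d2:-→d3:-→d4:-→d5:-→d6:-→d7:-→d8:-→d9:-→d10:-→d11:-→d12:H1 -> H1
  lookup 122.0.0.67: bits 01111010 walk d0:H4→d1:-→d2:-→d3:-→d4:-→d5:-→d6:-→d7:-→d8:H3 -> H3
  add 0.0.0.0/0 -> H0 at depth 0
  add 152.0.0.0/5 -> H5 at depth 5

== LOOKUPS ==
["H0","no-route","H0","H0","H5","H2","H0","H3","H3","H4","H1","H3"]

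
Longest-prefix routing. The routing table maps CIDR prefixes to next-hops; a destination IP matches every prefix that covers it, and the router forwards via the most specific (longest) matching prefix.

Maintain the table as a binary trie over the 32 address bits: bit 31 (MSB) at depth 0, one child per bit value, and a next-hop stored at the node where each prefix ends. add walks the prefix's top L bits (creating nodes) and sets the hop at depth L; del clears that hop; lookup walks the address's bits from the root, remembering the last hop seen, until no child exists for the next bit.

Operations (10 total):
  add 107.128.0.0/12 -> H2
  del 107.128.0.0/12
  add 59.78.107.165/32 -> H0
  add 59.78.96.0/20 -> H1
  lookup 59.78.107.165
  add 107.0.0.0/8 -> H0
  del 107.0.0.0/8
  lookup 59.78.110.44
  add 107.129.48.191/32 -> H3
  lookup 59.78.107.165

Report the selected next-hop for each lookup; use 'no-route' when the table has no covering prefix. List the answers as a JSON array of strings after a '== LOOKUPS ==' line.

Process each operation:
  add 107.128.0.0/12 -> H2 at depth 12
  - 107.128.0.0/12 clear@12
  add 59.78.107.165/32 -> H0 at depth 32
  add 59.78.96.0/20 -> H1 at depth 20
  lookup 59.78.107.165: bits 00111011010011100110101110100101 walk d0:-→d1:-→d2:-→d3:-→d4:-→d5:-→d6:-→d7:-→d8:-→d9:-→d10:-→d11:-→d12:-→d13:-→d14:-→d15:-→d16:-→d17:-→d18:-→d19:-→d20:H1→d21:-→d22:-→d23:-→d24:-→d25:-→d26:-→d27:-→d28:-→d29:-→d30:-→d31:-→d32:H0 -> H0
  add 107.0.0.0/8 -> H0 at depth 8
  - 107.0.0.0/8 clear@8
  lookup 59.78.110.44: bits 001110110100111001101 walk d0:-→d1:-→d2:-→d3:-→d4:-→d5:-→d6:-→d7:-→d8:-→d9:-→d10:-→d11:-→d12:-→d13:-→d14:-→d15:-→d16:-→d17:-→d18:-→d19:-→d20:H1→d21:- -> H1
  add 107.129.48.191/32 -> H3 at depth 32
  lookup 59.78.107.165: bits 00111011010011100110101110100101 walk d0:-→d1:-→d2:-→d3:-→d4:-→d5:-→d6:-→d7:-→d8:-→d9:-→d10:-→d11:-→d12:-→d13:-→d14:-→d15:-→d16:-→d17:-→d18:-→d19:-→d20:H1→d21:-→d22:-→d23:-→d24:-→d25:-→d26:-→d27:-→d28:-→d29:-→d30:-→d31:-→d32:H0 -> H0

== LOOKUPS ==
["H0","H1","H0"]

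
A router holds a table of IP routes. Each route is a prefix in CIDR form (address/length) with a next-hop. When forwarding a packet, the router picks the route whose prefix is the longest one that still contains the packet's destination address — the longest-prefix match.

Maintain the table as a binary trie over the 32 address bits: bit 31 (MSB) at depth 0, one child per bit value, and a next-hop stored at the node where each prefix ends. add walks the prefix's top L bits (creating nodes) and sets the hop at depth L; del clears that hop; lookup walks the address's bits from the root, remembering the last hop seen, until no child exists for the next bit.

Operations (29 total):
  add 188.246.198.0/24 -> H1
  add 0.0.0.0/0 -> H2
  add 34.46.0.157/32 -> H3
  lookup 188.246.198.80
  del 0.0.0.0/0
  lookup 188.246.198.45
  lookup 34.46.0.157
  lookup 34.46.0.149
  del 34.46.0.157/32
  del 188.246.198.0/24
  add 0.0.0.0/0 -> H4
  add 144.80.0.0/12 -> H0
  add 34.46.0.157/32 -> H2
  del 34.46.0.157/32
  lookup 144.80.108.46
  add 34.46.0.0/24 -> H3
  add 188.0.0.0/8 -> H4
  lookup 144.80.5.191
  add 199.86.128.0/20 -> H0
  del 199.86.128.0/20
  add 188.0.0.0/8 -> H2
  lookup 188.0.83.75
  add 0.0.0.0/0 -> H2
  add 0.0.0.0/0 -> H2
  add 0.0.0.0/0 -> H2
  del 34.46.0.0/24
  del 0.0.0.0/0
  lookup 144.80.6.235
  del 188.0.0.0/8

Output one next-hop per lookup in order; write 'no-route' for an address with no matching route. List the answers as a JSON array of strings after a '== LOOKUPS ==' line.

Trace:
  + 188.246.198.0/24 (H1) depth=24
  + 0.0.0.0/0 (H2) depth=0
  + 34.46.0.157/32 (H3) depth=32
  ? 188.246.198.80  path d0:H2→d1:-→d2:-→d3:-→d4:-→d5:-→d6:-→d7:-→d8:-→d9:-→d10:-→d11:-→d12:-→d13:-→d14:-→d15:-→d16:-→d17:-→d18:-→d19:-→d20:-→d21:-→d22:-→d23:-→d24:H1  best=H1
  del 0.0.0.0/0 (clear depth 0)
  ? 188.246.198.45  path d0:-→d1:-→d2:-→d3:-→d4:-→d5:-→d6:-→d7:-→d8:-→d9:-→d10:-→d11:-→d12:-→d13:-→d14:-→d15:-→d16:-→d17:-→d18:-→d19:-→d20:-→d21:-→d22:-→d23:-→d24:H1  best=H1
  ? 34.46.0.157  path d0:-→d1:-→d2:-→d3:-→d4:-→d5:-→d6:-→d7:-→d8:-→d9:-→d10:-→d11:-→d12:-→d13:-→d14:-→d15:-→d16:-→d17:-→d18:-→d19:-→d20:-→d21:-→d22:-→d23:-→d24:-→d25:-→d26:-→d27:-→d28:-→d29:-→d30:-→d31:-→d32:H3  best=H3
  ? 34.46.0.149  path d0:-→d1:-→d2:-→d3:-→d4:-→d5:-→d6:-→d7:-→d8:-→d9:-→d10:-→d11:-→d12:-→d13:-→d14:-→d15:-→d16:-→d17:-→d18:-→d19:-→d20:-→d21:-→d22:-→d23:-→d24:-→d25:-→d26:-→d27:-→d28:-  best=no-route
  del 34.46.0.157/32 (clear depth 32)
  del 188.246.198.0/24 (clear depth 24)
  + 0.0.0.0/0 (H4) depth=0
  + 144.80.0.0/12 (H0) depth=12
  + 34.46.0.157/32 (H2) depth=32
  del 34.46.0.157/32 (clear depth 32)
  ? 144.80.108.46  path d0:H4→d1:-→d2:-→d3:-→d4:-→d5:-→d6:-→d7:-→d8:-→d9:-→d10:-→d11:-→d12:H0  best=H0
  + 34.46.0.0/24 (H3) depth=24
  + 188.0.0.0/8 (H4) depth=8
  ? 144.80.5.191  path d0:H4→d1:-→d2:-→d3:-→d4:-→d5:-→d6:-→d7:-→d8:-→d9:-→d10:-→d11:-→d12:H0  best=H0
  + 199.86.128.0/20 (H0) depth=20
  del 199.86.128.0/20 (clear depth 20)
  + 188.0.0.0/8 (H2) depth=8
  ? 188.0.83.75  path d0:H4→d1:-→d2:-→d3:-→d4:-→d5:-→d6:-→d7:-→d8:H2  best=H2
  + 0.0.0.0/0 (H2) depth=0
  + 0.0.0.0/0 (H2) depth=0
  + 0.0.0.0/0 (H2) depth=0
  del 34.46.0.0/24 (clear depth 24)
  del 0.0.0.0/0 (clear depth 0)
  ? 144.80.6.235  path d0:-→d1:-→d2:-→d3:-→d4:-→d5:-→d6:-→d7:-→d8:-→d9:-→d10:-→d11:-→d12:H0  best=H0
  del 188.0.0.0/8 (clear depth 8)

== LOOKUPS ==
["H1","H1","H3","no-route","H0","H0","H2","H0"]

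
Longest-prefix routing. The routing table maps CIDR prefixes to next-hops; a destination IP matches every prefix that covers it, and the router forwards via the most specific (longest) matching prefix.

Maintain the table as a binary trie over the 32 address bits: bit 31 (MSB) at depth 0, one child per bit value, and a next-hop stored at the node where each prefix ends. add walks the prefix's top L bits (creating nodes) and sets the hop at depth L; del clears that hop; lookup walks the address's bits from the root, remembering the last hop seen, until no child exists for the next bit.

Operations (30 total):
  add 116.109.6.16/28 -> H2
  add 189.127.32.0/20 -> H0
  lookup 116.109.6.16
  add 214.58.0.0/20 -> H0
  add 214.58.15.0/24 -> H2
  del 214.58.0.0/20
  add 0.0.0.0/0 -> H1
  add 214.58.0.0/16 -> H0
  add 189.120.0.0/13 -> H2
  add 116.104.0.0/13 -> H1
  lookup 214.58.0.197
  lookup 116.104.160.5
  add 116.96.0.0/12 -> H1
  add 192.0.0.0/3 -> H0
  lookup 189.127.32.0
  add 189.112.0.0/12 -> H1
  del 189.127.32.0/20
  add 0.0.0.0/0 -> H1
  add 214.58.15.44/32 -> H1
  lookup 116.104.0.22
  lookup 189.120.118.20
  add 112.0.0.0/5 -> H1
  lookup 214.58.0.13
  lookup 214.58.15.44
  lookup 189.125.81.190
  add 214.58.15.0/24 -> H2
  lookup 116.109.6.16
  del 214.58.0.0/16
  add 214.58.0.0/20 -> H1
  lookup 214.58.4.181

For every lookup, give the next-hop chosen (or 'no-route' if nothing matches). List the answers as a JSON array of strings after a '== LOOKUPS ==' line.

Trace:
  + 116.109.6.16/28 (H2) depth=28
  + 189.127.32.0/20 (H0) depth=20
  Q 116.109.6.16: descend 0111010001101101000001100001 ; hops seen [H2] ; pick H2
  + 214.58.0.0/20 (H0) depth=20
  + 214.58.15.0/24 (H2) depth=24
  - 214.58.0.0/20 clear@20
  + 0.0.0.0/0 (H1) depth=0
  + 214.58.0.0/16 (H0) depth=16
  + 189.120.0.0/13 (H2) depth=13
  + 116.104.0.0/13 (H1) depth=13
  Q 214.58.0.197: descend 11010110001110100000 ; hops seen [H1,H0] ; pick H0
  Q 116.104.160.5: descend 0111010001101 ; hops seen [H1,H1] ; pick H1
  + 116.96.0.0/12 (H1) depth=12
  + 192.0.0.0/3 (H0) depth=3
  Q 189.127.32.0: descend 10111101011111110010 ; hops seen [H1,H2,H0] ; pick H0
  + 189.112.0.0/12 (H1) depth=12
  - 189.127.32.0/20 clear@20
  + 0.0.0.0/0 (H1) depth=0
  + 214.58.15.44/32 (H1) depth=32
  Q 116.104.0.22: descend 0111010001101 ; hops seen [H1,H1,H1] ; pick H1
  Q 189.120.118.20: descend 1011110101111 ; hops seen [H1,H1,H2] ; pick H2
  + 112.0.0.0/5 (H1) depth=5
  Q 214.58.0.13: descend 11010110001110100000 ; hops seen [H1,H0,H0] ; pick H0
  Q 214.58.15.44: descend 11010110001110100000111100101100 ; hops seen [H1,H0,H0,H2,H1] ; pick H1
  Q 189.125.81.190: descend 10111101011111 ; hops seen [H1,H1,H2] ; pick H2
  + 214.58.15.0/24 (H2) depth=24
  Q 116.109.6.16: descend 0111010001101101000001100001 ; hops seen [H1,H1,H1,H1,H2] ; pick H2
  - 214.58.0.0/16 clear@16
  + 214.58.0.0/20 (H1) depth=20
  Q 214.58.4.181: descend 11010110001110100000 ; hops seen [H1,H0,H1] ; pick H1

== LOOKUPS ==
["H2","H0","H1","H0","H1","H2","H0","H1","H2","H2","H1"]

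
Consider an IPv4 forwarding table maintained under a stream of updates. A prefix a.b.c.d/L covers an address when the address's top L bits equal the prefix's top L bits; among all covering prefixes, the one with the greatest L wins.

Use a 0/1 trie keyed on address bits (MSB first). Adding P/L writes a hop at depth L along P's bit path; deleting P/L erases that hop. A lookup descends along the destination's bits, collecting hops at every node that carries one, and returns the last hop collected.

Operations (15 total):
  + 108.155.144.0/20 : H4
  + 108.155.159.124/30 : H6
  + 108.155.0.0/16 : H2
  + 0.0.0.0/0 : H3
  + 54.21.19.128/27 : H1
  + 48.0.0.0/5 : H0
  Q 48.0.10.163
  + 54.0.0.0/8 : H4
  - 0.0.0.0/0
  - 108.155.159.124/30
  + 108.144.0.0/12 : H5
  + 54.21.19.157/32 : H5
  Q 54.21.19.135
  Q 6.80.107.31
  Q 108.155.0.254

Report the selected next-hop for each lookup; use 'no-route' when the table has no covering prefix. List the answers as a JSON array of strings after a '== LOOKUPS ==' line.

Apply in order:
  + 108.155.144.0/20 (H4) depth=20
  + 108.155.159.124/30 (H6) depth=30
  + 108.155.0.0/16 (H2) depth=16
  + 0.0.0.0/0 (H3) depth=0
  + 54.21.19.128/27 (H1) depth=27
  + 48.0.0.0/5 (H0) depth=5
  lookup 48.0.10.163: bits 00110 walk d0:H3→d1:-→d2:-→d3:-→d4:-→d5:H0 -> H0
  + 54.0.0.0/8 (H4) depth=8
  del 0.0.0.0/0 (clear depth 0)
  del 108.155.159.124/30 (clear depth 30)
  + 108.144.0.0/12 (H5) depth=12
  + 54.21.19.157/32 (H5) depth=32
  lookup 54.21.19.135: bits 001101100001010100010011100 walk d0:-→d1:-→d2:-→d3:-→d4:-→d5:H0→d6:-→d7:-→d8:H4→d9:-→d10:-→d11:-→d12:-→d13:-→d14:-→d15:-→d16:-→d17:-→d18:-→d19:-→d20:-→d21:-→d22:-→d23:-→d24:-→d25:-→d26:-→d27:H1 -> H1
  lookup 6.80.107.31: bits 00 walk d0:-→d1:-→d2:- -> no-route
  lookup 108.155.0.254: bits 0110110010011011 walk d0:-→d1:-→d2:-→d3:-→d4:-→d5:-→d6:-→d7:-→d8:-→d9:-→d10:-→d11:-→d12:H5→d13:-→d14:-→d15:-→d16:H2 -> H2

== LOOKUPS ==
["H0","H1","no-route","H2"]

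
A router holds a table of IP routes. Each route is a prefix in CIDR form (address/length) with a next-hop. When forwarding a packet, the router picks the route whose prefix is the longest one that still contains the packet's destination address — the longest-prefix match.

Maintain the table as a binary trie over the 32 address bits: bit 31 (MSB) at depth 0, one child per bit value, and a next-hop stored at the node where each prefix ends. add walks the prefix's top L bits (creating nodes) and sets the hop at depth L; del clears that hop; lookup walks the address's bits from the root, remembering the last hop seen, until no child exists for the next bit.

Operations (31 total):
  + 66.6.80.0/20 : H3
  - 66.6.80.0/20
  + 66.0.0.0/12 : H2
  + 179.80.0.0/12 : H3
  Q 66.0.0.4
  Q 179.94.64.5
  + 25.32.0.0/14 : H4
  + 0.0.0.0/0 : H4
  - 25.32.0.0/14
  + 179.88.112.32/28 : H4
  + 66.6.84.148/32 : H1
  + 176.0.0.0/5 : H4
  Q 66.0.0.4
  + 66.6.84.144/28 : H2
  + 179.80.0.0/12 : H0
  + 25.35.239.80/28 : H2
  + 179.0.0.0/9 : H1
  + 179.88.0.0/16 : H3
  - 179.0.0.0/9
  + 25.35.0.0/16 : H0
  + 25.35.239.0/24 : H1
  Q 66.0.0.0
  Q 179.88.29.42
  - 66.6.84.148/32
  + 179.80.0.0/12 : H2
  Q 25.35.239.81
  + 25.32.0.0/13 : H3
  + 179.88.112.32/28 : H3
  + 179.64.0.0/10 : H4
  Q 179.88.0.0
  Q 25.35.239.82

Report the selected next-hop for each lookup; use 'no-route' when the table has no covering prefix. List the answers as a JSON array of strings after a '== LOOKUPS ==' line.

Process each operation:
  add 66.6.80.0/20 -> H3 at depth 20
  del 66.6.80.0/20 (clear depth 20)
  add 66.0.0.0/12 -> H2 at depth 12
  add 179.80.0.0/12 -> H3 at depth 12
  lookup 66.0.0.4: bits 0100001000000 walk d0:-→d1:-→d2:-→d3:-→d4:-→d5:-→d6:-→d7:-→d8:-→d9:-→d10:-→d11:-→d12:H2→d13:- -> H2
  lookup 179.94.64.5: bits 101100110101 walk d0:-→d1:-→d2:-→d3:-→d4:-→d5:-→d6:-→d7:-→d8:-→d9:-→d10:-→d11:-→d12:H3 -> H3
  add 25.32.0.0/14 -> H4 at depth 14
  add 0.0.0.0/0 -> H4 at depth 0
  del 25.32.0.0/14 (clear depth 14)
  add 179.88.112.32/28 -> H4 at depth 28
  add 66.6.84.148/32 -> H1 at depth 32
  add 176.0.0.0/5 -> H4 at depth 5
  lookup 66.0.0.4: bits 0100001000000 walk d0:H4→d1:-→d2:-→d3:-→d4:-→d5:-→d6:-→d7:-→d8:-→d9:-→d10:-→d11:-→d12:H2→d13:- -> H2
  add 66.6.84.144/28 -> H2 at depth 28
  add 179.80.0.0/12 -> H0 at depth 12
  add 25.35.239.80/28 -> H2 at depth 28
  add 179.0.0.0/9 -> H1 at depth 9
  add 179.88.0.0/16 -> H3 at depth 16
  del 179.0.0.0/9 (clear depth 9)
  add 25.35.0.0/16 -> H0 at depth 16
  add 25.35.239.0/24 -> H1 at depth 24
  lookup 66.0.0.0: bits 0100001000000 walk d0:H4→d1:-→d2:-→d3:-→d4:-→d5:-→d6:-→d7:-→d8:-→d9:-→d10:-→d11:-→d12:H2→d13:- -> H2
  lookup 179.88.29.42: bits 10110011010110000 walk d0:H4→d1:-→d2:-→d3:-→d4:-→d5:H4→d6:-→d7:-→d8:-→d9:-→d10:-→d11:-→d12:H0→d13:-→d14:-→d15:-→d16:H3→d17:- -> H3
  del 66.6.84.148/32 (clear depth 32)
  add 179.80.0.0/12 -> H2 at depth 12
  lookup 25.35.239.81: bits 0001100100100011111011110101 walk d0:H4→d1:-→d2:-→d3:-→d4:-→d5:-→d6:-→d7:-→d8:-→d9:-→d10:-→d11:-→d12:-→d13:-→d14:-→d15:-→d16:H0→d17:-→d18:-→d19:-→d20:-→d21:-→d22:-→d23:-→d24:H1→d25:-→d26:-→d27:-→d28:H2 -> H2
  add 25.32.0.0/13 -> H3 at depth 13
  add 179.88.112.32/28 -> H3 at depth 28
  add 179.64.0.0/10 -> H4 at depth 10
  lookup 179.88.0.0: bits 10110011010110000 walk d0:H4→d1:-→d2:-→d3:-→d4:-→d5:H4→d6:-→d7:-→d8:-→d9:-→d10:H4→d11:-→d12:H2→d13:-→d14:-→d15:-→d16:H3→d17:- -> H3
  lookup 25.35.239.82: bits 0001100100100011111011110101 walk d0:H4→d1:-→d2:-→d3:-→d4:-→d5:-→d6:-→d7:-→d8:-→d9:-→d10:-→d11:-→d12:-→d13:H3→d14:-→d15:-→d16:H0→d17:-→d18:-→d19:-→d20:-→d21:-→d22:-→d23:-→d24:H1→d25:-→d26:-→d27:-→d28:H2 -> H2

== LOOKUPS ==
["H2","H3","H2","H2","H3","H2","H3","H2"]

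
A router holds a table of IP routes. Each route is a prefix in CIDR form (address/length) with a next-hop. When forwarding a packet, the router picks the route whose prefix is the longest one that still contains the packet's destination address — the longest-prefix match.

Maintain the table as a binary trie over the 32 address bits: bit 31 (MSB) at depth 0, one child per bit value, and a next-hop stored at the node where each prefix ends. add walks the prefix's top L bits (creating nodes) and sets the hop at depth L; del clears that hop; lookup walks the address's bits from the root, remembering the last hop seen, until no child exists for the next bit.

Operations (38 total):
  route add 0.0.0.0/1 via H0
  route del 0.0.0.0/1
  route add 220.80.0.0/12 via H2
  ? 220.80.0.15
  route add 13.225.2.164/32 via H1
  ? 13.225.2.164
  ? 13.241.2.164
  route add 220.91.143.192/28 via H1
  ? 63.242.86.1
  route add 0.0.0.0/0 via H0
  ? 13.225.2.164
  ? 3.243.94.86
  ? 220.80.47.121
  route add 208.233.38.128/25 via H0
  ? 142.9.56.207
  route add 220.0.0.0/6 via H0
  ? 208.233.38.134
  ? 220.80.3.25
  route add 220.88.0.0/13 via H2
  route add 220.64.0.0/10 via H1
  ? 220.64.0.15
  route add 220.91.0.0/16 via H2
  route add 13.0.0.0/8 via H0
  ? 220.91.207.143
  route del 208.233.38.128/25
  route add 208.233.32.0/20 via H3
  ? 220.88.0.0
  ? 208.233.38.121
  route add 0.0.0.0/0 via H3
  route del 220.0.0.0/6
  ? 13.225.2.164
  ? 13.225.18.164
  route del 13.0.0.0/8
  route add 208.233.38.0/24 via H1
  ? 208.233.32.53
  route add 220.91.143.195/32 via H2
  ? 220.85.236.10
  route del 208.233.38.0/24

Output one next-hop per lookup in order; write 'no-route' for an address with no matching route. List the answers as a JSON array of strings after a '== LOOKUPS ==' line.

Process each operation:
  add 0.0.0.0/1 -> H0 at depth 1
  - 0.0.0.0/1 clear@1
  add 220.80.0.0/12 -> H2 at depth 12
  Q 220.80.0.15: descend 110111000101 ; hops seen [H2] ; pick H2
  add 13.225.2.164/32 -> H1 at depth 32
  Q 13.225.2.164: descend 00001101111000010000001010100100 ; hops seen [H1] ; pick H1
  Q 13.241.2.164: descend 00001101111 ; hops seen [∅] ; pick no-route
  add 220.91.143.192/28 -> H1 at depth 28
  Q 63.242.86.1: descend 00 ; hops seen [∅] ; pick no-route
  add 0.0.0.0/0 -> H0 at depth 0
  Q 13.225.2.164: descend 00001101111000010000001010100100 ; hops seen [H0,H1] ; pick H1
  Q 3.243.94.86: descend 0000 ; hops seen [H0] ; pick H0
  Q 220.80.47.121: descend 110111000101 ; hops seen [H0,H2] ; pick H2
  add 208.233.38.128/25 -> H0 at depth 25
  Q 142.9.56.207: descend 1 ; hops seen [H0] ; pick H0
  add 220.0.0.0/6 -> H0 at depth 6
  Q 208.233.38.134: descend 1101000011101001001001101 ; hops seen [H0,H0] ; pick H0
  Q 220.80.3.25: descend 110111000101 ; hops seen [H0,H0,H2] ; pick H2
  add 220.88.0.0/13 -> H2 at depth 13
  add 220.64.0.0/10 -> H1 at depth 10
  Q 220.64.0.15: descend 11011100010 ; hops seen [H0,H0,H1] ; pick H1
  add 220.91.0.0/16 -> H2 at depth 16
  add 13.0.0.0/8 -> H0 at depth 8
  Q 220.91.207.143: descend 11011100010110111 ; hops seen [H0,H0,H1,H2,H2,H2] ; pick H2
  - 208.233.38.128/25 clear@25
  add 208.233.32.0/20 -> H3 at depth 20
  Q 220.88.0.0: descend 11011100010110 ; hops seen [H0,H0,H1,H2,H2] ; pick H2
  Q 208.233.38.121: descend 110100001110100100100110 ; hops seen [H0,H3] ; pick H3
  add 0.0.0.0/0 -> H3 at depth 0
  - 220.0.0.0/6 clear@6
  Q 13.225.2.164: descend 00001101111000010000001010100100 ; hops seen [H3,H0,H1] ; pick H1
  Q 13.225.18.164: descend 0000110111100001000 ; hops seen [H3,H0] ; pick H0
  - 13.0.0.0/8 clear@8
  add 208.233.38.0/24 -> H1 at depth 24
  Q 208.233.32.53: descend 110100001110100100100 ; hops seen [H3,H3] ; pick H3
  add 220.91.143.195/32 -> H2 at depth 32
  Q 220.85.236.10: descend 110111000101 ; hops seen [H3,H1,H2] ; pick H2
  - 208.233.38.0/24 clear@24

== LOOKUPS ==
["H2","H1","no-route","no-route","H1","H0","H2","H0","H0","H2","H1","H2","H2","H3","H1","H0","H3","H2"]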